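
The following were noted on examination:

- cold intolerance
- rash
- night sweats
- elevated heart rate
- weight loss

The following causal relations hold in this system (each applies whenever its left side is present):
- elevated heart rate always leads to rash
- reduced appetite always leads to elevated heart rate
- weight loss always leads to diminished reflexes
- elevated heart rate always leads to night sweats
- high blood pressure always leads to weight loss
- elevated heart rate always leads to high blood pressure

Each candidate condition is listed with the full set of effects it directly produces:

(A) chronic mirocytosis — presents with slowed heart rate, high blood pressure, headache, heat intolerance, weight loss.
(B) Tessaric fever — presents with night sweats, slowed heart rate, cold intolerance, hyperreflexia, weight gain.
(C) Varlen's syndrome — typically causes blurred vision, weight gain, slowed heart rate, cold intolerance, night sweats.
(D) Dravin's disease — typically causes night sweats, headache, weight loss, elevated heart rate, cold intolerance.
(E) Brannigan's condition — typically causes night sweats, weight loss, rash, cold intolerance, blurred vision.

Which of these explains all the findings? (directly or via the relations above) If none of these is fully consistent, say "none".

Checking each candidate against the observations:
(A) chronic mirocytosis — fails on cold intolerance, rash, night sweats, elevated heart rate (predicts heat intolerance, not cold intolerance; predicts slowed heart rate, not elevated heart rate)
(B) Tessaric fever — cold intolerance match; rash miss; night sweats match; elevated heart rate miss; weight loss miss
(C) Varlen's syndrome — fails on rash, elevated heart rate, weight loss (predicts slowed heart rate, not elevated heart rate; predicts weight gain, not weight loss)
(D) Dravin's disease — accounts for every observation (rash by elevated heart rate → rash)
(E) Brannigan's condition — does not account for elevated heart rate
(D) alone accounts for all the evidence.

D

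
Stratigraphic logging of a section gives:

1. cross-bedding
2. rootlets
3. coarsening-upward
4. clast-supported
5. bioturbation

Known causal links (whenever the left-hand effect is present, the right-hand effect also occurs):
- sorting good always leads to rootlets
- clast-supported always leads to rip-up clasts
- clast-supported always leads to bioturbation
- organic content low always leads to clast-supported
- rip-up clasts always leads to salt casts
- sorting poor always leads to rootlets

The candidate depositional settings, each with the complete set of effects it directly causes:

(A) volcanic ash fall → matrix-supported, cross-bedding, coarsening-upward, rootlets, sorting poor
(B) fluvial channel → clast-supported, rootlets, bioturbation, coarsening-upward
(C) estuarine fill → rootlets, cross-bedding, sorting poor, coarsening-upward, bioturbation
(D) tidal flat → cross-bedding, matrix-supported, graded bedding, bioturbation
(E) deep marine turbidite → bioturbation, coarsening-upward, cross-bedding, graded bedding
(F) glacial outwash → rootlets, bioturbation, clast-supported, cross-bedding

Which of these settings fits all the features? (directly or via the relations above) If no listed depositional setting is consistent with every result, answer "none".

none

Per-candidate check:
(A) volcanic ash fall — fails on clast-supported, bioturbation (predicts matrix-supported, not clast-supported)
(B) fluvial channel — does not account for cross-bedding
(C) estuarine fill — does not account for clast-supported
(D) tidal flat — cross-bedding yes; rootlets NO; coarsening-upward NO; clast-supported NO; bioturbation yes
(E) deep marine turbidite — does not account for rootlets, clast-supported
(F) glacial outwash — does not account for coarsening-upward
No candidate is consistent with all observations.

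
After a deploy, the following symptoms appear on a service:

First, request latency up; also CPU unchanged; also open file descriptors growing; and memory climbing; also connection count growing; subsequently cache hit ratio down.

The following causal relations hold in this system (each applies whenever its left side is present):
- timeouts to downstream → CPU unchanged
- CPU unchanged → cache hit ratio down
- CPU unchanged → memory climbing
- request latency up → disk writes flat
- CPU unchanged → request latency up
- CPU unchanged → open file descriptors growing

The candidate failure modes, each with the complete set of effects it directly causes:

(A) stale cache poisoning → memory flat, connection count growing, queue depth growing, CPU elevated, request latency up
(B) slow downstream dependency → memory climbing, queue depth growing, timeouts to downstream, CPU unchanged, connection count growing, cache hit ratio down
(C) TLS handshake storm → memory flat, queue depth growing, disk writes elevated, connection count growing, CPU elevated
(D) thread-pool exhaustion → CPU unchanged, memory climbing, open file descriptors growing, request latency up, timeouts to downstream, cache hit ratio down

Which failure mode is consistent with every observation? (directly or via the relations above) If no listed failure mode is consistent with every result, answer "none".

B

Per-candidate check:
(A) stale cache poisoning — fails on CPU unchanged, open file descriptors growing, memory climbing, cache hit ratio down (predicts CPU elevated, not CPU unchanged; predicts memory flat, not memory climbing)
(B) slow downstream dependency — accounts for every observation (request latency up by CPU unchanged → request latency up)
(C) TLS handshake storm — request latency up ✗; CPU unchanged ✗; open file descriptors growing ✗; memory climbing ✗; connection count growing ✓; cache hit ratio down ✗
(D) thread-pool exhaustion — does not account for connection count growing
(B) alone accounts for all the evidence.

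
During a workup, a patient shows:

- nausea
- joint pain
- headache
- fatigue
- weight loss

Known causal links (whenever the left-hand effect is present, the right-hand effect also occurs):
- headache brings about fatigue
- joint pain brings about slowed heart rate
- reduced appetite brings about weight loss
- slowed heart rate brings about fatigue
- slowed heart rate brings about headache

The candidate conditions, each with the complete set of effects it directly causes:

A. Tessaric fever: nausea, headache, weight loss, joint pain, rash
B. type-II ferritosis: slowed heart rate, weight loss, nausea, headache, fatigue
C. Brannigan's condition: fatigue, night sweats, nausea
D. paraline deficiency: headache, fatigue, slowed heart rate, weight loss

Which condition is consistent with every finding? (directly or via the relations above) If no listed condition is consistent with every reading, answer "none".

Checking each candidate against the observations:
(A) Tessaric fever — nausea yes; joint pain yes; headache yes; fatigue yes (by headache → fatigue); weight loss yes
(B) type-II ferritosis — does not account for joint pain
(C) Brannigan's condition — nausea yes; joint pain NO; headache NO; fatigue yes; weight loss NO
(D) paraline deficiency — nausea NO; joint pain NO; headache yes; fatigue yes; weight loss yes
(A) alone accounts for all the evidence.

A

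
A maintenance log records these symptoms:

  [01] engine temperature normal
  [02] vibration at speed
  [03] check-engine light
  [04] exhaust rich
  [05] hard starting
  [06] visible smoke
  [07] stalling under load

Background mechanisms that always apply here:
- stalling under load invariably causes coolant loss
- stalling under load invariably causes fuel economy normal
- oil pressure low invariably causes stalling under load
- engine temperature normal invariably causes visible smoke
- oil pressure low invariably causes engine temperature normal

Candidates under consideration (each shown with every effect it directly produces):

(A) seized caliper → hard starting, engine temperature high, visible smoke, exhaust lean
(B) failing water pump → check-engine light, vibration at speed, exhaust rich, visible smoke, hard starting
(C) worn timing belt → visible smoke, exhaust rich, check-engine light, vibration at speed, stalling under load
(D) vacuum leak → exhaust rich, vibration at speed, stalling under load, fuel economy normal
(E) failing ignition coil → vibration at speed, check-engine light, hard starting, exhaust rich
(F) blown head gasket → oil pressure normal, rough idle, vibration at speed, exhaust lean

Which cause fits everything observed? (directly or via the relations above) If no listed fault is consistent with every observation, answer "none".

none

Checking each candidate against the observations:
(A) seized caliper — fails on engine temperature normal, vibration at speed, check-engine light, exhaust rich, stalling under load (predicts engine temperature high, not engine temperature normal; predicts exhaust lean, not exhaust rich)
(B) failing water pump — does not account for engine temperature normal, stalling under load
(C) worn timing belt — engine temperature normal ✗; vibration at speed ✓; check-engine light ✓; exhaust rich ✓; hard starting ✗; visible smoke ✓; stalling under load ✓
(D) vacuum leak — engine temperature normal ✗; vibration at speed ✓; check-engine light ✗; exhaust rich ✓; hard starting ✗; visible smoke ✗; stalling under load ✓
(E) failing ignition coil — does not account for engine temperature normal, visible smoke, stalling under load
(F) blown head gasket — engine temperature normal ✗; vibration at speed ✓; check-engine light ✗; exhaust rich ✗; hard starting ✗; visible smoke ✗; stalling under load ✗
No candidate is consistent with all observations.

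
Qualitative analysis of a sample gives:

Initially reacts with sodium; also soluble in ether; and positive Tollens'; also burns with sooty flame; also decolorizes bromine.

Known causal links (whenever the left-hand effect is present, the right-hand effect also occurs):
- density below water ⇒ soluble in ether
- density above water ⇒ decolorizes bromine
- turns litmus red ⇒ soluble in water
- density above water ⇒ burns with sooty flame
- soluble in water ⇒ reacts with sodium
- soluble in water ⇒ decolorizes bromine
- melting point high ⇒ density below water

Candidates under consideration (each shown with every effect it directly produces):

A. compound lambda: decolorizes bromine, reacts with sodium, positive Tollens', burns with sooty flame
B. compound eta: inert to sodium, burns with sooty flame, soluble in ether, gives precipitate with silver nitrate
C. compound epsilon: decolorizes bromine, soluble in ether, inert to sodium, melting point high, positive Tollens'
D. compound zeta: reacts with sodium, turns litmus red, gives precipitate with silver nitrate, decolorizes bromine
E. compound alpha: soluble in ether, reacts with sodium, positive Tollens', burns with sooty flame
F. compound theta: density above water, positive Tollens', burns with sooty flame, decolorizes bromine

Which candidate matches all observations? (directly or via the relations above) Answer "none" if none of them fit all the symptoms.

none

For each candidate, compare predicted effects to what was observed:
(A) compound lambda — reacts with sodium yes; soluble in ether NO; positive Tollens' yes; burns with sooty flame yes; decolorizes bromine yes
(B) compound eta — reacts with sodium NO; soluble in ether yes; positive Tollens' NO; burns with sooty flame yes; decolorizes bromine NO
(C) compound epsilon — fails on reacts with sodium, burns with sooty flame (predicts inert to sodium, not reacts with sodium)
(D) compound zeta — does not account for soluble in ether, positive Tollens', burns with sooty flame
(E) compound alpha — reacts with sodium yes; soluble in ether yes; positive Tollens' yes; burns with sooty flame yes; decolorizes bromine NO
(F) compound theta — does not account for reacts with sodium, soluble in ether
No candidate is consistent with all observations.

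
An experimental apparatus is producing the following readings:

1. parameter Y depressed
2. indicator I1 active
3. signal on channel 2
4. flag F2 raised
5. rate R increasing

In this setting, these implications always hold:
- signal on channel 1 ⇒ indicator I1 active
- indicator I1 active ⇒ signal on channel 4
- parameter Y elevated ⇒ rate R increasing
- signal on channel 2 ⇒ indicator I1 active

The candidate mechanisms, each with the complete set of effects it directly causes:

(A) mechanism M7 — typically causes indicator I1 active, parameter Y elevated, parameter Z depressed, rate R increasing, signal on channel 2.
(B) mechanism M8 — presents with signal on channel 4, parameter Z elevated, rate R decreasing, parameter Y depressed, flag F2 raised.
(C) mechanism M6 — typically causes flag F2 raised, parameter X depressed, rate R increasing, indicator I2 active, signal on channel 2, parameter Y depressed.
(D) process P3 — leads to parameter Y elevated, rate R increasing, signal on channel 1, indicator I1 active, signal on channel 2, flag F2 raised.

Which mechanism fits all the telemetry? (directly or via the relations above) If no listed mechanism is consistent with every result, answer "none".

C

Checking each candidate against the observations:
(A) mechanism M7 — fails on parameter Y depressed, flag F2 raised (predicts parameter Y elevated, not parameter Y depressed)
(B) mechanism M8 — fails on indicator I1 active, signal on channel 2, rate R increasing (predicts rate R decreasing, not rate R increasing)
(C) mechanism M6 — parameter Y depressed match; indicator I1 active match (via signal on channel 2 → indicator I1 active); signal on channel 2 match; flag F2 raised match; rate R increasing match
(D) process P3 — fails on parameter Y depressed (predicts parameter Y elevated, not parameter Y depressed)
(C) alone accounts for all the evidence.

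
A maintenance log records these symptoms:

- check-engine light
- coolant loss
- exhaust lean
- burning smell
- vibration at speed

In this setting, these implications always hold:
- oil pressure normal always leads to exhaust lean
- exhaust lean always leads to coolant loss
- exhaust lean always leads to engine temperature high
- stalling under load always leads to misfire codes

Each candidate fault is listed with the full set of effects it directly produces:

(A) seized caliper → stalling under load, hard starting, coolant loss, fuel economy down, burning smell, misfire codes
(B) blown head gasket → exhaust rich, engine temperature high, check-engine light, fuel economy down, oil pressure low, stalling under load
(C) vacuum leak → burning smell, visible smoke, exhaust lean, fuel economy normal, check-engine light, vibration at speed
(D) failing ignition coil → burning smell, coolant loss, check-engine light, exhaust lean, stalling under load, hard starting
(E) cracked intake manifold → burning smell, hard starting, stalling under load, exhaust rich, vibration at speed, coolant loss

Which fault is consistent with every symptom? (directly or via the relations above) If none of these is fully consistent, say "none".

C

For each candidate, compare predicted effects to what was observed:
(A) seized caliper — check-engine light miss; coolant loss match; exhaust lean miss; burning smell match; vibration at speed miss
(B) blown head gasket — fails on coolant loss, exhaust lean, burning smell, vibration at speed (predicts exhaust rich, not exhaust lean)
(C) vacuum leak — check-engine light match; coolant loss match (via exhaust lean → coolant loss); exhaust lean match; burning smell match; vibration at speed match
(D) failing ignition coil — check-engine light match; coolant loss match; exhaust lean match; burning smell match; vibration at speed miss
(E) cracked intake manifold — check-engine light miss; coolant loss match; exhaust lean miss; burning smell match; vibration at speed match
(C) is the only candidate with no mismatches.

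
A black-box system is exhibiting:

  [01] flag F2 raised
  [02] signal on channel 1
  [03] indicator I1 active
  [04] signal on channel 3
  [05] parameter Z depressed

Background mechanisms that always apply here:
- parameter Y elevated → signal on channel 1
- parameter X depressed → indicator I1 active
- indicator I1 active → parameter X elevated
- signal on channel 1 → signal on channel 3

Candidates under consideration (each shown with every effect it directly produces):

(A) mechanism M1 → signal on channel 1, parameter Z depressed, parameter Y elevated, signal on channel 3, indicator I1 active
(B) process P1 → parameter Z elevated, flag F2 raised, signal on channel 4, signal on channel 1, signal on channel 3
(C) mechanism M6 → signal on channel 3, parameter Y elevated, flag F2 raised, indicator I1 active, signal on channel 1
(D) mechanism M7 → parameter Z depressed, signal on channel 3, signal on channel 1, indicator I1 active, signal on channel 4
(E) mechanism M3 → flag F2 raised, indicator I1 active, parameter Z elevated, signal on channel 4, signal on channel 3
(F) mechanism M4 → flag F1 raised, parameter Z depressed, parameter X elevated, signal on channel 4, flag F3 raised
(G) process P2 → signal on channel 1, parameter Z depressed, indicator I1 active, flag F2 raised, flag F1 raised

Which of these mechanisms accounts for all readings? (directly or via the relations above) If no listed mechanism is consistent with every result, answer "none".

G

For each candidate, compare predicted effects to what was observed:
(A) mechanism M1 — does not account for flag F2 raised
(B) process P1 — fails on indicator I1 active, parameter Z depressed (predicts parameter Z elevated, not parameter Z depressed)
(C) mechanism M6 — flag F2 raised ✓; signal on channel 1 ✓; indicator I1 active ✓; signal on channel 3 ✓; parameter Z depressed ✗
(D) mechanism M7 — does not account for flag F2 raised
(E) mechanism M3 — flag F2 raised ✓; signal on channel 1 ✗; indicator I1 active ✓; signal on channel 3 ✓; parameter Z depressed ✗
(F) mechanism M4 — flag F2 raised ✗; signal on channel 1 ✗; indicator I1 active ✗; signal on channel 3 ✗; parameter Z depressed ✓
(G) process P2 — flag F2 raised ✓; signal on channel 1 ✓; indicator I1 active ✓; signal on channel 3 ✓ (via signal on channel 1 → signal on channel 3); parameter Z depressed ✓
(G) is the only candidate with no mismatches.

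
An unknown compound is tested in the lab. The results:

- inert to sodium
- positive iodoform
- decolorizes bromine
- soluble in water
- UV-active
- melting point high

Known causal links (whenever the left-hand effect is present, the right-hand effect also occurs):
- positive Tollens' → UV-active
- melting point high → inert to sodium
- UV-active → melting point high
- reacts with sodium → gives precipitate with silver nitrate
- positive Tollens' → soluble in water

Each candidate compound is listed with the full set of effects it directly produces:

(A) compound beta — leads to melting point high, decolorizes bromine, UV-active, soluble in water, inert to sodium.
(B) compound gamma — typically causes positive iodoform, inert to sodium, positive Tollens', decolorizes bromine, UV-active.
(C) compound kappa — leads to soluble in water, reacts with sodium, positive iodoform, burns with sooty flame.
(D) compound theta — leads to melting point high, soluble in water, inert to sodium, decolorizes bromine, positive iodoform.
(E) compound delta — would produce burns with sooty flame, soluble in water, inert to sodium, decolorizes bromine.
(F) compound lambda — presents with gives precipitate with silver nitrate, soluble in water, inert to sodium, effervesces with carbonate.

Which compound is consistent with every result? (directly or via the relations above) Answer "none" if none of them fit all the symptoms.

B

Checking each candidate against the observations:
(A) compound beta — inert to sodium yes; positive iodoform NO; decolorizes bromine yes; soluble in water yes; UV-active yes; melting point high yes
(B) compound gamma — accounts for every observation (soluble in water through positive Tollens' → soluble in water)
(C) compound kappa — fails on inert to sodium, decolorizes bromine, UV-active, melting point high (predicts reacts with sodium, not inert to sodium)
(D) compound theta — inert to sodium yes; positive iodoform yes; decolorizes bromine yes; soluble in water yes; UV-active NO; melting point high yes
(E) compound delta — inert to sodium yes; positive iodoform NO; decolorizes bromine yes; soluble in water yes; UV-active NO; melting point high NO
(F) compound lambda — inert to sodium yes; positive iodoform NO; decolorizes bromine NO; soluble in water yes; UV-active NO; melting point high NO
(B) is the only candidate with no mismatches.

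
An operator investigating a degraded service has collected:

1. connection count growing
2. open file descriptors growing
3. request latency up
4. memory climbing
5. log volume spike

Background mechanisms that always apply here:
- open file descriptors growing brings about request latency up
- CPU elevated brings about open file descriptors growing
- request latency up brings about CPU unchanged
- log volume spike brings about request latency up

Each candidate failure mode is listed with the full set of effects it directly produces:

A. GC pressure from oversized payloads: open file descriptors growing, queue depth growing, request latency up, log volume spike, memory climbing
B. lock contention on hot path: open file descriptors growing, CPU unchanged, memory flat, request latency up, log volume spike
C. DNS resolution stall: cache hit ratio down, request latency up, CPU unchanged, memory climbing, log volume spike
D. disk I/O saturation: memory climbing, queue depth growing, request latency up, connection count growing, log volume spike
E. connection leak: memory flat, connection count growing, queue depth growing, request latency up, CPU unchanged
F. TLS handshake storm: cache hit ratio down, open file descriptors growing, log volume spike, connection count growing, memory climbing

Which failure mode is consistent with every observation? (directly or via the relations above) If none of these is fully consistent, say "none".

F

Testing each hypothesis:
(A) GC pressure from oversized payloads — connection count growing miss; open file descriptors growing match; request latency up match; memory climbing match; log volume spike match
(B) lock contention on hot path — fails on connection count growing, memory climbing (predicts memory flat, not memory climbing)
(C) DNS resolution stall — does not account for connection count growing, open file descriptors growing
(D) disk I/O saturation — connection count growing match; open file descriptors growing miss; request latency up match; memory climbing match; log volume spike match
(E) connection leak — connection count growing match; open file descriptors growing miss; request latency up match; memory climbing miss; log volume spike miss
(F) TLS handshake storm — accounts for every observation (request latency up through log volume spike → request latency up)
Only (F) is consistent with every observation.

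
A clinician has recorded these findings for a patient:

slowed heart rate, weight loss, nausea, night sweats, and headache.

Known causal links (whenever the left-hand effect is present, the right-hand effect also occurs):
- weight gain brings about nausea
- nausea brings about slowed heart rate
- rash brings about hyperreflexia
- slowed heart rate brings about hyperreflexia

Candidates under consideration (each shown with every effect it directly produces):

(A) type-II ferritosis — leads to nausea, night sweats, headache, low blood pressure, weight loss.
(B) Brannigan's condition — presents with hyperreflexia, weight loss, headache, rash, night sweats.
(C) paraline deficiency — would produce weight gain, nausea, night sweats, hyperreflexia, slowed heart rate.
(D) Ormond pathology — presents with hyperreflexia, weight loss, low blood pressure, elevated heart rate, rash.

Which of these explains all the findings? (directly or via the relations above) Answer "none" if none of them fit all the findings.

A

For each candidate, compare predicted effects to what was observed:
(A) type-II ferritosis — slowed heart rate + (by nausea → slowed heart rate); weight loss +; nausea +; night sweats +; headache +
(B) Brannigan's condition — does not account for slowed heart rate, nausea
(C) paraline deficiency — slowed heart rate +; weight loss -; nausea +; night sweats +; headache -
(D) Ormond pathology — slowed heart rate -; weight loss +; nausea -; night sweats -; headache -
(A) alone accounts for all the evidence.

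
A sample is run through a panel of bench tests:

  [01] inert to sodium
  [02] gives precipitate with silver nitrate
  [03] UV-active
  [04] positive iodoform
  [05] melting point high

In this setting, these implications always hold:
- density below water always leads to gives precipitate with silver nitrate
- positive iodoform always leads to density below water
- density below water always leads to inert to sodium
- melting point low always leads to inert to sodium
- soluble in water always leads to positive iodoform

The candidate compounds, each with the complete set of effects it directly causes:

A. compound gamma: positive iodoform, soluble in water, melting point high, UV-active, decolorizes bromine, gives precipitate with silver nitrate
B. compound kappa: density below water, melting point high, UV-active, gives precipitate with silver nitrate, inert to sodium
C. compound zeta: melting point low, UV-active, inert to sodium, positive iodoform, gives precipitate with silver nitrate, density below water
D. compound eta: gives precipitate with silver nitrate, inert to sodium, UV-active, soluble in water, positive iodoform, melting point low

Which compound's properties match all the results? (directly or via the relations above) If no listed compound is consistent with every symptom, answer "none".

A

Checking each candidate against the observations:
(A) compound gamma — inert to sodium + (via positive iodoform → density below water → inert to sodium); gives precipitate with silver nitrate +; UV-active +; positive iodoform +; melting point high +
(B) compound kappa — does not account for positive iodoform
(C) compound zeta — fails on melting point high (predicts melting point low, not melting point high)
(D) compound eta — fails on melting point high (predicts melting point low, not melting point high)
(A) is the only candidate with no mismatches.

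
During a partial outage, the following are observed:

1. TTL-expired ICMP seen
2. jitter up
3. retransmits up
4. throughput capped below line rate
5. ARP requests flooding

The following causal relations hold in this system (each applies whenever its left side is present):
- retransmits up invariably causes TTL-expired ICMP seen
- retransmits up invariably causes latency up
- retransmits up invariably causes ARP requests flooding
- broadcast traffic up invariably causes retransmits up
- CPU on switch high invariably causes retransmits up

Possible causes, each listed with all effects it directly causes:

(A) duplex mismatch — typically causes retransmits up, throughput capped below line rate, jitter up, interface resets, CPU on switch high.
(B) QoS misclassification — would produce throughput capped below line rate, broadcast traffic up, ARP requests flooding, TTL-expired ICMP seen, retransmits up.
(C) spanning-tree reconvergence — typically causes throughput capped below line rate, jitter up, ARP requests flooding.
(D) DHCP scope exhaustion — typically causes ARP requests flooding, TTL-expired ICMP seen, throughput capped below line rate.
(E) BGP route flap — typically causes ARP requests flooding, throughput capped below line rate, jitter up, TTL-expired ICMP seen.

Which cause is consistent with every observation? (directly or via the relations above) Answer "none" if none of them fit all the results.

Testing each hypothesis:
(A) duplex mismatch — accounts for every observation (TTL-expired ICMP seen by retransmits up → TTL-expired ICMP seen)
(B) QoS misclassification — does not account for jitter up
(C) spanning-tree reconvergence — does not account for TTL-expired ICMP seen, retransmits up
(D) DHCP scope exhaustion — TTL-expired ICMP seen yes; jitter up NO; retransmits up NO; throughput capped below line rate yes; ARP requests flooding yes
(E) BGP route flap — does not account for retransmits up
Only (A) is consistent with every observation.

A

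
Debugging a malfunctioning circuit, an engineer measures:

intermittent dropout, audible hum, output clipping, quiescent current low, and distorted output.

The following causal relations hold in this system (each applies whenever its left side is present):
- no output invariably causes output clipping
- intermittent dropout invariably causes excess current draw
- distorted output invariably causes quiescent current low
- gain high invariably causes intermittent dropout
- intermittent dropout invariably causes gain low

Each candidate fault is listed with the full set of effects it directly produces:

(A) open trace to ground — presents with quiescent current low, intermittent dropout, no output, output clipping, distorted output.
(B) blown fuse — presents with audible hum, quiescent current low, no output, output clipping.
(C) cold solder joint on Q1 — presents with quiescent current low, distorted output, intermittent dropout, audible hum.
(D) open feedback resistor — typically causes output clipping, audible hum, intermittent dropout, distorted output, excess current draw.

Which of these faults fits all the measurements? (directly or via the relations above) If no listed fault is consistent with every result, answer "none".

D

For each candidate, compare predicted effects to what was observed:
(A) open trace to ground — intermittent dropout +; audible hum -; output clipping +; quiescent current low +; distorted output +
(B) blown fuse — intermittent dropout -; audible hum +; output clipping +; quiescent current low +; distorted output -
(C) cold solder joint on Q1 — does not account for output clipping
(D) open feedback resistor — intermittent dropout +; audible hum +; output clipping +; quiescent current low + (by distorted output → quiescent current low); distorted output +
(D) is the only candidate with no mismatches.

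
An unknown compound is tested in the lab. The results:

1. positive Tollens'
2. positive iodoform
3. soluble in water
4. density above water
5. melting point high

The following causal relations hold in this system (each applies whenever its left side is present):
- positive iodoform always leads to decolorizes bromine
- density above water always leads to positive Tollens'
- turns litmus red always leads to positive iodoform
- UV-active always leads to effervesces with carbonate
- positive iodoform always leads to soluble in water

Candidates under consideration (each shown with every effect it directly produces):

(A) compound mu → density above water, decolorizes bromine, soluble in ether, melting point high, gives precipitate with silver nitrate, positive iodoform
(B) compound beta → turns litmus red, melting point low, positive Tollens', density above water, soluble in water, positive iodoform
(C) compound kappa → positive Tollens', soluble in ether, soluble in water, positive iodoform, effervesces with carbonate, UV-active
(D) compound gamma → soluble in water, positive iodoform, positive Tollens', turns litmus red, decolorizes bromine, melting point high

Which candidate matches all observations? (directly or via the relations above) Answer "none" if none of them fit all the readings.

Testing each hypothesis:
(A) compound mu — accounts for every observation (positive Tollens' through density above water → positive Tollens')
(B) compound beta — positive Tollens' ✓; positive iodoform ✓; soluble in water ✓; density above water ✓; melting point high ✗
(C) compound kappa — positive Tollens' ✓; positive iodoform ✓; soluble in water ✓; density above water ✗; melting point high ✗
(D) compound gamma — does not account for density above water
(A) alone accounts for all the evidence.

A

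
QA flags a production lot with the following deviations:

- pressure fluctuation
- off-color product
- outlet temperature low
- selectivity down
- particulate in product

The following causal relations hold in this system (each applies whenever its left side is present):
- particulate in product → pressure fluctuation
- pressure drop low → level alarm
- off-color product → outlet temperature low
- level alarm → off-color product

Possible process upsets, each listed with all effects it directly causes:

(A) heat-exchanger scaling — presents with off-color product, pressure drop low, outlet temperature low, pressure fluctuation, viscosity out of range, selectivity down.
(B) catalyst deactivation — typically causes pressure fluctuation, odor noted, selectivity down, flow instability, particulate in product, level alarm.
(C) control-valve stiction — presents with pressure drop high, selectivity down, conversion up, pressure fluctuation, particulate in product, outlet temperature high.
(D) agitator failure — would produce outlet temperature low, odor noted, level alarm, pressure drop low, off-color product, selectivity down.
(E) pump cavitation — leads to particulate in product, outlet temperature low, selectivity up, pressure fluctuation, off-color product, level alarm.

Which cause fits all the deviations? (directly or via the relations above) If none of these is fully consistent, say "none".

B

For each candidate, compare predicted effects to what was observed:
(A) heat-exchanger scaling — does not account for particulate in product
(B) catalyst deactivation — pressure fluctuation ✓; off-color product ✓ (through level alarm → off-color product); outlet temperature low ✓ (through level alarm → off-color product → outlet temperature low); selectivity down ✓; particulate in product ✓
(C) control-valve stiction — pressure fluctuation ✓; off-color product ✗; outlet temperature low ✗; selectivity down ✓; particulate in product ✓
(D) agitator failure — pressure fluctuation ✗; off-color product ✓; outlet temperature low ✓; selectivity down ✓; particulate in product ✗
(E) pump cavitation — pressure fluctuation ✓; off-color product ✓; outlet temperature low ✓; selectivity down ✗; particulate in product ✓
(B) alone accounts for all the evidence.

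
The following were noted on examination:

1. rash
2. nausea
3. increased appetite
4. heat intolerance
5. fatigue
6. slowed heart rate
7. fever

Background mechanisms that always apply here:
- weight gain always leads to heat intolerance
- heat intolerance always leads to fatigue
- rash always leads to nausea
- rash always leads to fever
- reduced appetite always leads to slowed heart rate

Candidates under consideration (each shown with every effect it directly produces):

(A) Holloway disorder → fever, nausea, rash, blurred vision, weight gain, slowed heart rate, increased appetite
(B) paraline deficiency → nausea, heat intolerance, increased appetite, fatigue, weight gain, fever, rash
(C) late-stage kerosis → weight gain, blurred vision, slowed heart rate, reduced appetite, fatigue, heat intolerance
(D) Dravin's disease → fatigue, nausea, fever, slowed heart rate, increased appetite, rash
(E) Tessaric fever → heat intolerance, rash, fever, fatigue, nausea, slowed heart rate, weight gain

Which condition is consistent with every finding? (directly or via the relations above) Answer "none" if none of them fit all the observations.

A

Per-candidate check:
(A) Holloway disorder — rash yes; nausea yes; increased appetite yes; heat intolerance yes (through weight gain → heat intolerance); fatigue yes (through weight gain → heat intolerance → fatigue); slowed heart rate yes; fever yes
(B) paraline deficiency — does not account for slowed heart rate
(C) late-stage kerosis — fails on rash, nausea, increased appetite, fever (predicts reduced appetite, not increased appetite)
(D) Dravin's disease — does not account for heat intolerance
(E) Tessaric fever — rash yes; nausea yes; increased appetite NO; heat intolerance yes; fatigue yes; slowed heart rate yes; fever yes
Only (A) is consistent with every observation.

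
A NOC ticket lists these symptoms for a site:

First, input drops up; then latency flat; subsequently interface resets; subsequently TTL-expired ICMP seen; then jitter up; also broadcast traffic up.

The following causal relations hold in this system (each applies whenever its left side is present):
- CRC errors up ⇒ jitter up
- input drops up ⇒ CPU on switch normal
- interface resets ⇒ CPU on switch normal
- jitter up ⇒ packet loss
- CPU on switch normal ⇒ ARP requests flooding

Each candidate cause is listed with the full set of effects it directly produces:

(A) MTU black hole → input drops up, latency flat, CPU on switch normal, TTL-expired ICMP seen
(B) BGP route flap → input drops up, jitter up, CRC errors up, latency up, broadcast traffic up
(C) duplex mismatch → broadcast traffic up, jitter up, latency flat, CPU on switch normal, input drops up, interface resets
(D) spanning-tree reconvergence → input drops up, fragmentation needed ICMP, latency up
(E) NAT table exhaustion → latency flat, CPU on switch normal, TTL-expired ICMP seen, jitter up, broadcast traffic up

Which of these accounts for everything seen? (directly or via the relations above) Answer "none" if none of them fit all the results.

For each candidate, compare predicted effects to what was observed:
(A) MTU black hole — input drops up match; latency flat match; interface resets miss; TTL-expired ICMP seen match; jitter up miss; broadcast traffic up miss
(B) BGP route flap — fails on latency flat, interface resets, TTL-expired ICMP seen (predicts latency up, not latency flat)
(C) duplex mismatch — input drops up match; latency flat match; interface resets match; TTL-expired ICMP seen miss; jitter up match; broadcast traffic up match
(D) spanning-tree reconvergence — fails on latency flat, interface resets, TTL-expired ICMP seen, jitter up, broadcast traffic up (predicts latency up, not latency flat)
(E) NAT table exhaustion — input drops up miss; latency flat match; interface resets miss; TTL-expired ICMP seen match; jitter up match; broadcast traffic up match
No candidate is consistent with all observations.

none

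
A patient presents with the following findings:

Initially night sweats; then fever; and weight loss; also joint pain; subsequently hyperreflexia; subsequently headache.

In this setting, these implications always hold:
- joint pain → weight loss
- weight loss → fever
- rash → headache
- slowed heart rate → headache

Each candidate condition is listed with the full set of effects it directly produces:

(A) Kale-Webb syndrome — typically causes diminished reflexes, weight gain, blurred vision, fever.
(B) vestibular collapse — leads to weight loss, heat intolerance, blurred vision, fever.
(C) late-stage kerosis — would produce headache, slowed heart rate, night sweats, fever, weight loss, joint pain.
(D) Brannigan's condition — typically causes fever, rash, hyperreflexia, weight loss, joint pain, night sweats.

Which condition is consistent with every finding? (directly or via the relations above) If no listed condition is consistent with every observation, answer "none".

D

Testing each hypothesis:
(A) Kale-Webb syndrome — fails on night sweats, weight loss, joint pain, hyperreflexia, headache (predicts weight gain, not weight loss; predicts diminished reflexes, not hyperreflexia)
(B) vestibular collapse — does not account for night sweats, joint pain, hyperreflexia, headache
(C) late-stage kerosis — night sweats ✓; fever ✓; weight loss ✓; joint pain ✓; hyperreflexia ✗; headache ✓
(D) Brannigan's condition — night sweats ✓; fever ✓; weight loss ✓; joint pain ✓; hyperreflexia ✓; headache ✓ (through rash → headache)
(D) alone accounts for all the evidence.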